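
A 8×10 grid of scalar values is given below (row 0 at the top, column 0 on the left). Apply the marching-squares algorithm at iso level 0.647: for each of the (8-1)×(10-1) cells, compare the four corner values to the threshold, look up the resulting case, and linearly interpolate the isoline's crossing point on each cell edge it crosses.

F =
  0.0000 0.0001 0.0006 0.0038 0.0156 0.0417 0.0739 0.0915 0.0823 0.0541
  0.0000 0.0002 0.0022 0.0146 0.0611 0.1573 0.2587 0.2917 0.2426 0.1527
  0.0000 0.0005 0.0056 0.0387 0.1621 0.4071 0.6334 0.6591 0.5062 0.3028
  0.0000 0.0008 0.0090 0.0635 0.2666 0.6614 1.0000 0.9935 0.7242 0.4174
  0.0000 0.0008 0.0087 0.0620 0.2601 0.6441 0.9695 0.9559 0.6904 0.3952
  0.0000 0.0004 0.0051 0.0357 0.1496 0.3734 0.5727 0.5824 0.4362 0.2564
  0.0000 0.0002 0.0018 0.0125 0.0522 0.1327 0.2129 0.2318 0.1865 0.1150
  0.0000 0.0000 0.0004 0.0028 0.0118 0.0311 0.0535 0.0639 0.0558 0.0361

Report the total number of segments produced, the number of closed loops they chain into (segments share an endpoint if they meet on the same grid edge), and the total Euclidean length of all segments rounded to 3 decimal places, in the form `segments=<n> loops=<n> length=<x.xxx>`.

segments=14 loops=1 length=9.774

cell (1,6): code 0100 → (1.967,7.000)–(2.000,6.529)
cell (1,7): code 1000 → (2.000,7.079)–(1.967,7.000)
cell (2,4): code 0100 → (2.943,5.000)–(3.000,4.964)
cell (2,5): code 1100 → (2.037,6.000)–(2.943,5.000)
cell (2,6): code 1110 → (2.000,6.529)–(2.037,6.000)
cell (2,7): code 1101 → (2.646,8.000)–(2.000,7.079)
cell (2,8): code 1000 → (3.000,8.252)–(2.646,8.000)
cell (3,4): code 0010 → (3.000,4.964)–(3.832,5.000)
cell (3,5): code 0111 → (3.832,5.000)–(4.000,5.009)
cell (3,8): code 1001 → (4.000,8.147)–(3.000,8.252)
cell (4,5): code 0010 → (4.000,5.009)–(4.813,6.000)
cell (4,6): code 0011 → (4.813,6.000)–(4.827,7.000)
cell (4,7): code 0011 → (4.827,7.000)–(4.171,8.000)
cell (4,8): code 0001 → (4.171,8.000)–(4.000,8.147)
total: 14 segments, chained into 1 closed loop(s), length Σ = 9.774064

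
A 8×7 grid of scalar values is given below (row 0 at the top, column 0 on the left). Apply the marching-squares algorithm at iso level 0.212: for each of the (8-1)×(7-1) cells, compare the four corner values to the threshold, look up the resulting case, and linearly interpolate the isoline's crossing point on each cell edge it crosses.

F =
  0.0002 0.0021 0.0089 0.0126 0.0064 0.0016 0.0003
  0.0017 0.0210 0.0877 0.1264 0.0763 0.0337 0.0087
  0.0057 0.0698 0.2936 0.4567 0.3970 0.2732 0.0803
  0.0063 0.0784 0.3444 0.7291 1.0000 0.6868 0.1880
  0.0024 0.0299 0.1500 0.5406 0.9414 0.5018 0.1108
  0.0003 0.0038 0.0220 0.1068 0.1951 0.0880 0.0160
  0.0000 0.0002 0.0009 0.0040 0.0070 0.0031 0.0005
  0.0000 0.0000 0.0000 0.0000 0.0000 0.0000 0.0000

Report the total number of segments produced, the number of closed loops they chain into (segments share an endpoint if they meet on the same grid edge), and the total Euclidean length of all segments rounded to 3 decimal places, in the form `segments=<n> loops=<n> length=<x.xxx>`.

segments=14 loops=1 length=12.696

cell (1,1): code 0100 → (1.604,2.000)–(2.000,1.635)
cell (1,2): code 1100 → (1.259,3.000)–(1.604,2.000)
cell (1,3): code 1100 → (1.423,4.000)–(1.259,3.000)
cell (1,4): code 1100 → (1.744,5.000)–(1.423,4.000)
cell (1,5): code 1000 → (2.000,5.317)–(1.744,5.000)
cell (2,1): code 0110 → (2.000,1.635)–(3.000,1.502)
cell (2,5): code 1001 → (3.000,5.952)–(2.000,5.317)
cell (3,1): code 0010 → (3.000,1.502)–(3.681,2.000)
cell (3,2): code 0111 → (3.681,2.000)–(4.000,2.159)
cell (3,5): code 1001 → (4.000,5.741)–(3.000,5.952)
cell (4,2): code 0010 → (4.000,2.159)–(4.757,3.000)
cell (4,3): code 0011 → (4.757,3.000)–(4.977,4.000)
cell (4,4): code 0011 → (4.977,4.000)–(4.700,5.000)
cell (4,5): code 0001 → (4.700,5.000)–(4.000,5.741)
total: 14 segments, chained into 1 closed loop(s), length Σ = 12.695568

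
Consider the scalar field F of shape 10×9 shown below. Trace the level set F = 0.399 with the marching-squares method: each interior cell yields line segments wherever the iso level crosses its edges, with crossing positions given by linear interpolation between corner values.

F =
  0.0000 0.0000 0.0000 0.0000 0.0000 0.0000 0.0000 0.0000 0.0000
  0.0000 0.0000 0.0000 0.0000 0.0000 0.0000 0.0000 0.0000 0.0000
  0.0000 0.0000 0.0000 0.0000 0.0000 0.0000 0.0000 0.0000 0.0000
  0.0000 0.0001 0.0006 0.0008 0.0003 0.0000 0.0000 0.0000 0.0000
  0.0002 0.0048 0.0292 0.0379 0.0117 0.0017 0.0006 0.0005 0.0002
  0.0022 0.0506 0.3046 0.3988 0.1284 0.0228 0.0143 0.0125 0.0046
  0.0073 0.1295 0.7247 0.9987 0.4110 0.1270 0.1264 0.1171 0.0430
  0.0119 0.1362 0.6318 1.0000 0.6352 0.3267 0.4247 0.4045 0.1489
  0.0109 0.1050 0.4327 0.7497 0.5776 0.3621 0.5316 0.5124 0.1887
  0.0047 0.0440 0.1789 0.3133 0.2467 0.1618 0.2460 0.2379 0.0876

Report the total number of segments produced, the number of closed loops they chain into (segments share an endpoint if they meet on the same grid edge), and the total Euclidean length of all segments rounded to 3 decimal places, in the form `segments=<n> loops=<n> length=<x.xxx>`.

segments=20 loops=2 length=17.057

cell (5,1): code 0100 → (5.225,2.000)–(6.000,1.453)
cell (5,2): code 1100 → (5.000,3.000)–(5.225,2.000)
cell (5,3): code 1100 → (5.958,4.000)–(5.000,3.000)
cell (5,4): code 1000 → (6.000,4.042)–(5.958,4.000)
cell (6,1): code 0110 → (6.000,1.453)–(7.000,1.530)
cell (6,4): code 1001 → (7.000,4.766)–(6.000,4.042)
cell (6,5): code 0100 → (6.914,6.000)–(7.000,5.738)
cell (6,6): code 1100 → (6.981,7.000)–(6.914,6.000)
cell (6,7): code 1000 → (7.000,7.022)–(6.981,7.000)
cell (7,1): code 0110 → (7.000,1.530)–(8.000,1.897)
cell (7,4): code 1001 → (8.000,4.829)–(7.000,4.766)
cell (7,5): code 0110 → (7.000,5.738)–(8.000,5.218)
cell (7,7): code 1001 → (8.000,7.350)–(7.000,7.022)
cell (8,1): code 0010 → (8.000,1.897)–(8.133,2.000)
cell (8,2): code 0011 → (8.133,2.000)–(8.804,3.000)
cell (8,3): code 0011 → (8.804,3.000)–(8.540,4.000)
cell (8,4): code 0001 → (8.540,4.000)–(8.000,4.829)
cell (8,5): code 0010 → (8.000,5.218)–(8.464,6.000)
cell (8,6): code 0011 → (8.464,6.000)–(8.413,7.000)
cell (8,7): code 0001 → (8.413,7.000)–(8.000,7.350)
total: 20 segments, chained into 2 closed loop(s), length Σ = 17.057324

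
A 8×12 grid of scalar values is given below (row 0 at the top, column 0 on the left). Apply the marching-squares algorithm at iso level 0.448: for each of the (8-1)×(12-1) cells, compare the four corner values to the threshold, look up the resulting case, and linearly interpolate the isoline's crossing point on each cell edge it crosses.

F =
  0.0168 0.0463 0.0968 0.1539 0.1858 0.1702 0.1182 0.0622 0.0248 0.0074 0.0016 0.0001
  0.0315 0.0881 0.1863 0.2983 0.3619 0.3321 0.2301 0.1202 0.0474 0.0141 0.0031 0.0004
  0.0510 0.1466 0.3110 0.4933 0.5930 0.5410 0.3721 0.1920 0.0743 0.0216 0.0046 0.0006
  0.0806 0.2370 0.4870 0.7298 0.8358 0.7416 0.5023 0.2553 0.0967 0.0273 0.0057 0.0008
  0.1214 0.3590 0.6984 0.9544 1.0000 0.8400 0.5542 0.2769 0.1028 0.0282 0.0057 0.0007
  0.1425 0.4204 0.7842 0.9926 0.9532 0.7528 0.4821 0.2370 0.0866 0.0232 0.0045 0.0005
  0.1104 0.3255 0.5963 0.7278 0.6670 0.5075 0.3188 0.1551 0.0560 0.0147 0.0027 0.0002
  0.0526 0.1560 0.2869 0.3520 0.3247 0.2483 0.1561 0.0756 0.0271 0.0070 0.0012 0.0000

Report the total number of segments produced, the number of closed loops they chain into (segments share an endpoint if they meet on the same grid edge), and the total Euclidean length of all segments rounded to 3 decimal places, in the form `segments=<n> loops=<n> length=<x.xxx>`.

segments=20 loops=1 length=16.522

cell (1,2): code 0100 → (1.768,3.000)–(2.000,2.752)
cell (1,3): code 1100 → (1.373,4.000)–(1.768,3.000)
cell (1,4): code 1100 → (1.555,5.000)–(1.373,4.000)
cell (1,5): code 1000 → (2.000,5.551)–(1.555,5.000)
cell (2,1): code 0100 → (2.778,2.000)–(3.000,1.844)
cell (2,2): code 1110 → (2.000,2.752)–(2.778,2.000)
cell (2,5): code 1101 → (2.583,6.000)–(2.000,5.551)
cell (2,6): code 1000 → (3.000,6.220)–(2.583,6.000)
cell (3,1): code 0110 → (3.000,1.844)–(4.000,1.262)
cell (3,6): code 1001 → (4.000,6.383)–(3.000,6.220)
cell (4,1): code 0110 → (4.000,1.262)–(5.000,1.076)
cell (4,6): code 1001 → (5.000,6.139)–(4.000,6.383)
cell (5,1): code 0110 → (5.000,1.076)–(6.000,1.452)
cell (5,5): code 1011 → (6.000,5.315)–(5.209,6.000)
cell (5,6): code 0001 → (5.209,6.000)–(5.000,6.139)
cell (6,1): code 0010 → (6.000,1.452)–(6.479,2.000)
cell (6,2): code 0011 → (6.479,2.000)–(6.745,3.000)
cell (6,3): code 0011 → (6.745,3.000)–(6.640,4.000)
cell (6,4): code 0011 → (6.640,4.000)–(6.230,5.000)
cell (6,5): code 0001 → (6.230,5.000)–(6.000,5.315)
total: 20 segments, chained into 1 closed loop(s), length Σ = 16.521557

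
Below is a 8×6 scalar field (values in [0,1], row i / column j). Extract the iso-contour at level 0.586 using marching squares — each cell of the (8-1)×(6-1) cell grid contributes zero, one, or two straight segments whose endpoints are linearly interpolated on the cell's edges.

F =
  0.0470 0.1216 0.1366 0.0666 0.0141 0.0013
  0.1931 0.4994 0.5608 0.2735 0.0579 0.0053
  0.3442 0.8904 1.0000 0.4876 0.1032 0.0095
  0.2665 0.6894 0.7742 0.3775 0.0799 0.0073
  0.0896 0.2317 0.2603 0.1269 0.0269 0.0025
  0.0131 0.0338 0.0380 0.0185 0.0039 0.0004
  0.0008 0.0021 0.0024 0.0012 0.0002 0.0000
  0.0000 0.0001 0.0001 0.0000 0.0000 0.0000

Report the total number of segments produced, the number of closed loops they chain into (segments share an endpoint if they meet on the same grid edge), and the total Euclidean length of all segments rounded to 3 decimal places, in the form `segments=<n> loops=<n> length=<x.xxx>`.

cell (1,0): code 0100 → (1.221,1.000)–(2.000,0.443)
cell (1,1): code 1100 → (1.057,2.000)–(1.221,1.000)
cell (1,2): code 1000 → (2.000,2.808)–(1.057,2.000)
cell (2,0): code 0110 → (2.000,0.443)–(3.000,0.755)
cell (2,2): code 1001 → (3.000,2.474)–(2.000,2.808)
cell (3,0): code 0010 → (3.000,0.755)–(3.226,1.000)
cell (3,1): code 0011 → (3.226,1.000)–(3.366,2.000)
cell (3,2): code 0001 → (3.366,2.000)–(3.000,2.474)
total: 8 segments, chained into 1 closed loop(s), length Σ = 7.256267

segments=8 loops=1 length=7.256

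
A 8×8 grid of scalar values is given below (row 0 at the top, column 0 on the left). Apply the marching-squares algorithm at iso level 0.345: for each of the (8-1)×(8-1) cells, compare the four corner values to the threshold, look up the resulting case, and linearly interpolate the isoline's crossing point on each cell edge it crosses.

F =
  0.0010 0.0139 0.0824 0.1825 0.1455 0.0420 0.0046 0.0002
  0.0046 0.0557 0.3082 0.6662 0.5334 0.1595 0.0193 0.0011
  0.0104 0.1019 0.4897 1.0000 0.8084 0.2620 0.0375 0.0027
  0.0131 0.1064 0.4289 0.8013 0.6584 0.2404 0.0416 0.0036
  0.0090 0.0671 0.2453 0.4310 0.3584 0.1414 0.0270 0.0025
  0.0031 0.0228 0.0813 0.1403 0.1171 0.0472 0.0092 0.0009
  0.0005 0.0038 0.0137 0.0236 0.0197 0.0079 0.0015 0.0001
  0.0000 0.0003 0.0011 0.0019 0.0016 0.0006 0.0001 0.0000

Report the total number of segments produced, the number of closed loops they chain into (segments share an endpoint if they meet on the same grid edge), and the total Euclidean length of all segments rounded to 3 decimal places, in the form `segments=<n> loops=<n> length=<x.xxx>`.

segments=14 loops=1 length=11.173

cell (0,2): code 0100 → (0.336,3.000)–(1.000,2.103)
cell (0,3): code 1100 → (0.514,4.000)–(0.336,3.000)
cell (0,4): code 1000 → (1.000,4.504)–(0.514,4.000)
cell (1,1): code 0100 → (1.203,2.000)–(2.000,1.627)
cell (1,2): code 1110 → (1.000,2.103)–(1.203,2.000)
cell (1,4): code 1001 → (2.000,4.848)–(1.000,4.504)
cell (2,1): code 0110 → (2.000,1.627)–(3.000,1.740)
cell (2,4): code 1001 → (3.000,4.750)–(2.000,4.848)
cell (3,1): code 0010 → (3.000,1.740)–(3.457,2.000)
cell (3,2): code 0111 → (3.457,2.000)–(4.000,2.537)
cell (3,4): code 1001 → (4.000,4.062)–(3.000,4.750)
cell (4,2): code 0010 → (4.000,2.537)–(4.296,3.000)
cell (4,3): code 0011 → (4.296,3.000)–(4.056,4.000)
cell (4,4): code 0001 → (4.056,4.000)–(4.000,4.062)
total: 14 segments, chained into 1 closed loop(s), length Σ = 11.172522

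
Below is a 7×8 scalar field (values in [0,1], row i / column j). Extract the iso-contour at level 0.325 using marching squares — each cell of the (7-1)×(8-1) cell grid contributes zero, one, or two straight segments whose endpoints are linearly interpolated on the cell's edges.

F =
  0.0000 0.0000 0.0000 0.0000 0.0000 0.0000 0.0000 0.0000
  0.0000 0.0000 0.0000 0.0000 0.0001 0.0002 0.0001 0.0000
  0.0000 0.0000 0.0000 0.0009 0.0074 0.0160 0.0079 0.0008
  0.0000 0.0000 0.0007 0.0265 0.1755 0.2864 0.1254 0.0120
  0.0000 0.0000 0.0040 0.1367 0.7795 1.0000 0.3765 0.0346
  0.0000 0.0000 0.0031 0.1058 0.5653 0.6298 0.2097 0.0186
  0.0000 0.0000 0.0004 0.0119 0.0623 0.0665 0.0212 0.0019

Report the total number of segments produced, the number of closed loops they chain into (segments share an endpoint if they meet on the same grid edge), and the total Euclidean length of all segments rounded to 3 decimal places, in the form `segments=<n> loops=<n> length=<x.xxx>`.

segments=10 loops=1 length=8.270

cell (3,3): code 0100 → (3.248,4.000)–(4.000,3.293)
cell (3,4): code 1100 → (3.054,5.000)–(3.248,4.000)
cell (3,5): code 1100 → (3.795,6.000)–(3.054,5.000)
cell (3,6): code 1000 → (4.000,6.151)–(3.795,6.000)
cell (4,3): code 0110 → (4.000,3.293)–(5.000,3.477)
cell (4,5): code 1011 → (5.000,5.726)–(4.309,6.000)
cell (4,6): code 0001 → (4.309,6.000)–(4.000,6.151)
cell (5,3): code 0010 → (5.000,3.477)–(5.478,4.000)
cell (5,4): code 0011 → (5.478,4.000)–(5.541,5.000)
cell (5,5): code 0001 → (5.541,5.000)–(5.000,5.726)
total: 10 segments, chained into 1 closed loop(s), length Σ = 8.269568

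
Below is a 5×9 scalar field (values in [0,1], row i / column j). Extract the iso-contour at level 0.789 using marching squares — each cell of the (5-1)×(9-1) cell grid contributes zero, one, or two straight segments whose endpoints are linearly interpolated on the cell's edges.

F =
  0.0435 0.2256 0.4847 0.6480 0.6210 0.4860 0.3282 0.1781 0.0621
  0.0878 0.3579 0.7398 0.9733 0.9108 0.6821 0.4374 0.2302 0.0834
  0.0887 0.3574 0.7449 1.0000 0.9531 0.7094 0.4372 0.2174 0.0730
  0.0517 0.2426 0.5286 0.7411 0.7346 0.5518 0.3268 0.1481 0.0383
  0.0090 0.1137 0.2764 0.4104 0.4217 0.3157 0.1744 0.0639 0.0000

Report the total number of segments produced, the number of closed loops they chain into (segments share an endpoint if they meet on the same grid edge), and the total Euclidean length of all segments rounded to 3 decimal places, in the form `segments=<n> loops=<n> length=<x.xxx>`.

segments=8 loops=1 length=7.843

cell (0,2): code 0100 → (0.433,3.000)–(1.000,2.211)
cell (0,3): code 1100 → (0.580,4.000)–(0.433,3.000)
cell (0,4): code 1000 → (1.000,4.533)–(0.580,4.000)
cell (1,2): code 0110 → (1.000,2.211)–(2.000,2.173)
cell (1,4): code 1001 → (2.000,4.673)–(1.000,4.533)
cell (2,2): code 0010 → (2.000,2.173)–(2.815,3.000)
cell (2,3): code 0011 → (2.815,3.000)–(2.751,4.000)
cell (2,4): code 0001 → (2.751,4.000)–(2.000,4.673)
total: 8 segments, chained into 1 closed loop(s), length Σ = 7.843160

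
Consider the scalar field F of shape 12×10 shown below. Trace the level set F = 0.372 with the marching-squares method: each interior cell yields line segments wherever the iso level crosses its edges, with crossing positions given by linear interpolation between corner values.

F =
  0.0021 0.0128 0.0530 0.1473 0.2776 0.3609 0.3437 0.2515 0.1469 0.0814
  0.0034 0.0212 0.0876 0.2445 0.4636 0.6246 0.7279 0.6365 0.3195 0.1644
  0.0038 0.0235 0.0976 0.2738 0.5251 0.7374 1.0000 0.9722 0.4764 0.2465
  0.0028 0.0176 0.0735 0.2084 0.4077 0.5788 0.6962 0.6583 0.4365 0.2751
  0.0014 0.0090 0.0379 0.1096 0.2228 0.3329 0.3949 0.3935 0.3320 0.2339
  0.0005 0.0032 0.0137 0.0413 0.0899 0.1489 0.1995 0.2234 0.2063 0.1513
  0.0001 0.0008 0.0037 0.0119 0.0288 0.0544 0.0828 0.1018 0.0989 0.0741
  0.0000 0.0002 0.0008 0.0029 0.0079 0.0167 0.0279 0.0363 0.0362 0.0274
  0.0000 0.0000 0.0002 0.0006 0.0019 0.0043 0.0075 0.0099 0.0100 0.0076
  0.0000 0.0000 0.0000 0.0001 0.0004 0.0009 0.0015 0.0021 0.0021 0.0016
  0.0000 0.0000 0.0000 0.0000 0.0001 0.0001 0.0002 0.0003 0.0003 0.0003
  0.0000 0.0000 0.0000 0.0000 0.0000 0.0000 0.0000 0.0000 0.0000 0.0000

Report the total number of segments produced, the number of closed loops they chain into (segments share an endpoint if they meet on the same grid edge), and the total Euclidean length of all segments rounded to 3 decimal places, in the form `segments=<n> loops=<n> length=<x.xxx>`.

cell (0,3): code 0100 → (0.508,4.000)–(1.000,3.582)
cell (0,4): code 1100 → (0.042,5.000)–(0.508,4.000)
cell (0,5): code 1100 → (0.074,6.000)–(0.042,5.000)
cell (0,6): code 1100 → (0.313,7.000)–(0.074,6.000)
cell (0,7): code 1000 → (1.000,7.834)–(0.313,7.000)
cell (1,3): code 0110 → (1.000,3.582)–(2.000,3.391)
cell (1,7): code 1101 → (1.335,8.000)–(1.000,7.834)
cell (1,8): code 1000 → (2.000,8.454)–(1.335,8.000)
cell (2,3): code 0110 → (2.000,3.391)–(3.000,3.821)
cell (2,8): code 1001 → (3.000,8.400)–(2.000,8.454)
cell (3,3): code 0010 → (3.000,3.821)–(3.193,4.000)
cell (3,4): code 0011 → (3.193,4.000)–(3.841,5.000)
cell (3,5): code 0111 → (3.841,5.000)–(4.000,5.631)
cell (3,7): code 1011 → (4.000,7.350)–(3.617,8.000)
cell (3,8): code 0001 → (3.617,8.000)–(3.000,8.400)
cell (4,5): code 0010 → (4.000,5.631)–(4.117,6.000)
cell (4,6): code 0011 → (4.117,6.000)–(4.126,7.000)
cell (4,7): code 0001 → (4.126,7.000)–(4.000,7.350)
total: 18 segments, chained into 1 closed loop(s), length Σ = 14.500244

segments=18 loops=1 length=14.500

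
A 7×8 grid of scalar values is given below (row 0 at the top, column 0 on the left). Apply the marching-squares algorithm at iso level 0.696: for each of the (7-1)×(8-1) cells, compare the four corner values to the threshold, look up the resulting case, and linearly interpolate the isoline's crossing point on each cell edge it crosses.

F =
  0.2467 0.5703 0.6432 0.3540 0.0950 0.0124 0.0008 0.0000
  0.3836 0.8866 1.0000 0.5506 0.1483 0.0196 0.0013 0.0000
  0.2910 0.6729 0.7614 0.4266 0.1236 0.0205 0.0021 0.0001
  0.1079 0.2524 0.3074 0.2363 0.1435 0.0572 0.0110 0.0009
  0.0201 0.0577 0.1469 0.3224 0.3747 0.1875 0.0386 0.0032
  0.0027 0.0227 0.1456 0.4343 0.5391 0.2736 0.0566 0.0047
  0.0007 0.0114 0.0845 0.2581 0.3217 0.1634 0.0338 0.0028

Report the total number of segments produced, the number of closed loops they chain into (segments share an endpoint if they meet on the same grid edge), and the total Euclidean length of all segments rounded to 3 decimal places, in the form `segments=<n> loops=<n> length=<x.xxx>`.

segments=8 loops=1 length=6.187

cell (0,0): code 0100 → (0.397,1.000)–(1.000,0.621)
cell (0,1): code 1100 → (0.148,2.000)–(0.397,1.000)
cell (0,2): code 1000 → (1.000,2.676)–(0.148,2.000)
cell (1,0): code 0010 → (1.000,0.621)–(1.892,1.000)
cell (1,1): code 0111 → (1.892,1.000)–(2.000,1.261)
cell (1,2): code 1001 → (2.000,2.195)–(1.000,2.676)
cell (2,1): code 0010 → (2.000,1.261)–(2.144,2.000)
cell (2,2): code 0001 → (2.144,2.000)–(2.000,2.195)
total: 8 segments, chained into 1 closed loop(s), length Σ = 6.187267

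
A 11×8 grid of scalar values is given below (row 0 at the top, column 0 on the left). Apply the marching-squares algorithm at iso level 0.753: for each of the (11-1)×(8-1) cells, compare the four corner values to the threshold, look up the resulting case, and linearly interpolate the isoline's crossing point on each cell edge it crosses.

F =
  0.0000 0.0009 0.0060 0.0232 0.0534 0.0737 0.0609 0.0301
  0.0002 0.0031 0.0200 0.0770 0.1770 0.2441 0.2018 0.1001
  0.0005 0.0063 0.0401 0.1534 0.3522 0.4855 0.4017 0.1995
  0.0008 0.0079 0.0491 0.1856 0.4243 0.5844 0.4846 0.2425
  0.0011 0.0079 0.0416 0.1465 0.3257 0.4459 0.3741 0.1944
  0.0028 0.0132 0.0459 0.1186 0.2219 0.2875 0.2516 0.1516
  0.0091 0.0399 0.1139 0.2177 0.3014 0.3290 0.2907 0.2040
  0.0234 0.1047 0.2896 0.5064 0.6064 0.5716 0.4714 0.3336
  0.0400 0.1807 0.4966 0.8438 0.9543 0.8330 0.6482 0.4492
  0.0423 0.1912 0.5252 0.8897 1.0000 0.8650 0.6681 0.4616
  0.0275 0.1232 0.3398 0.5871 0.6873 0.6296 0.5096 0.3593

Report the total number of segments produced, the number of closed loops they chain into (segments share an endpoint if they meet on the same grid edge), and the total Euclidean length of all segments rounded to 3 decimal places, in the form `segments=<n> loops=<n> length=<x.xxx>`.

cell (7,2): code 0100 → (7.731,3.000)–(8.000,2.738)
cell (7,3): code 1100 → (7.421,4.000)–(7.731,3.000)
cell (7,4): code 1100 → (7.694,5.000)–(7.421,4.000)
cell (7,5): code 1000 → (8.000,5.433)–(7.694,5.000)
cell (8,2): code 0110 → (8.000,2.738)–(9.000,2.625)
cell (8,5): code 1001 → (9.000,5.569)–(8.000,5.433)
cell (9,2): code 0010 → (9.000,2.625)–(9.452,3.000)
cell (9,3): code 0011 → (9.452,3.000)–(9.790,4.000)
cell (9,4): code 0011 → (9.790,4.000)–(9.476,5.000)
cell (9,5): code 0001 → (9.476,5.000)–(9.000,5.569)
total: 10 segments, chained into 1 closed loop(s), length Σ = 8.436811

segments=10 loops=1 length=8.437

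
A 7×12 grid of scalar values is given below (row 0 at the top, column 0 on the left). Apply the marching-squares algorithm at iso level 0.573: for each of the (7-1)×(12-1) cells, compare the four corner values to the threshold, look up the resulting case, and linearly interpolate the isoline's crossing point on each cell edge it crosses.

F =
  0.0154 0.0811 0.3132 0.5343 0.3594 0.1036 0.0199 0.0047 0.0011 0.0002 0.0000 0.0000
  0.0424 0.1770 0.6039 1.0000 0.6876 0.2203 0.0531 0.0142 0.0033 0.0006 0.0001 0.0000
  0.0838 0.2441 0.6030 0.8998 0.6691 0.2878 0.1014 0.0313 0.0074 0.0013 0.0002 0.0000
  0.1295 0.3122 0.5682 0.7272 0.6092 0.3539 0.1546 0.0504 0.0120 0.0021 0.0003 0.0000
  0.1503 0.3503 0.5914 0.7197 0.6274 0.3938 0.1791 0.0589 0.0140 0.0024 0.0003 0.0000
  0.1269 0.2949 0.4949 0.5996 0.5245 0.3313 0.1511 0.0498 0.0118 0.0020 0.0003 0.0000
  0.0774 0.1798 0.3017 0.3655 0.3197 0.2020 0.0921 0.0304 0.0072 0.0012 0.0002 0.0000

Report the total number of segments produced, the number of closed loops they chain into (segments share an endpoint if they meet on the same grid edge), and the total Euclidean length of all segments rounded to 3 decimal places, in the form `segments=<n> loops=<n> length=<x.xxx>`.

segments=18 loops=1 length=12.349

cell (0,1): code 0100 → (0.894,2.000)–(1.000,1.928)
cell (0,2): code 1100 → (0.083,3.000)–(0.894,2.000)
cell (0,3): code 1100 → (0.651,4.000)–(0.083,3.000)
cell (0,4): code 1000 → (1.000,4.245)–(0.651,4.000)
cell (1,1): code 0110 → (1.000,1.928)–(2.000,1.916)
cell (1,4): code 1001 → (2.000,4.252)–(1.000,4.245)
cell (2,1): code 0010 → (2.000,1.916)–(2.862,2.000)
cell (2,2): code 0111 → (2.862,2.000)–(3.000,2.030)
cell (2,4): code 1001 → (3.000,4.142)–(2.000,4.252)
cell (3,1): code 0100 → (3.207,2.000)–(4.000,1.924)
cell (3,2): code 1110 → (3.000,2.030)–(3.207,2.000)
cell (3,4): code 1001 → (4.000,4.233)–(3.000,4.142)
cell (4,1): code 0010 → (4.000,1.924)–(4.191,2.000)
cell (4,2): code 0111 → (4.191,2.000)–(5.000,2.746)
cell (4,3): code 1011 → (5.000,3.354)–(4.529,4.000)
cell (4,4): code 0001 → (4.529,4.000)–(4.000,4.233)
cell (5,2): code 0010 → (5.000,2.746)–(5.114,3.000)
cell (5,3): code 0001 → (5.114,3.000)–(5.000,3.354)
total: 18 segments, chained into 1 closed loop(s), length Σ = 12.349446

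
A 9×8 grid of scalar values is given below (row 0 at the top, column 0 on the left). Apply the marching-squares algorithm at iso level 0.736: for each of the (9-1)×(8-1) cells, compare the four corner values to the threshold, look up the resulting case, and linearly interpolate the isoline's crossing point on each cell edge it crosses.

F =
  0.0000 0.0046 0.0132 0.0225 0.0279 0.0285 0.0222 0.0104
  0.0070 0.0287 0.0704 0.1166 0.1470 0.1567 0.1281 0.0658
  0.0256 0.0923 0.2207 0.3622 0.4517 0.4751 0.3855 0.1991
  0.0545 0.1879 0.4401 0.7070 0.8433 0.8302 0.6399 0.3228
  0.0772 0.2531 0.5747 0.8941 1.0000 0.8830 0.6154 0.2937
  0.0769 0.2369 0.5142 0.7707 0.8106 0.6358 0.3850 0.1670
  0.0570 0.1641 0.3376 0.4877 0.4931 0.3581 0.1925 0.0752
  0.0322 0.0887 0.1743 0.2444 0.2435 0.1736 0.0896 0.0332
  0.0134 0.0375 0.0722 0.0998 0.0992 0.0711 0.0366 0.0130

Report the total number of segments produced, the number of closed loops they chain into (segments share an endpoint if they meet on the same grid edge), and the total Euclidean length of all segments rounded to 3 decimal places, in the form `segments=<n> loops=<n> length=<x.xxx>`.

cell (2,3): code 0100 → (2.726,4.000)–(3.000,3.213)
cell (2,4): code 1100 → (2.735,5.000)–(2.726,4.000)
cell (2,5): code 1000 → (3.000,5.495)–(2.735,5.000)
cell (3,2): code 0100 → (3.155,3.000)–(4.000,2.505)
cell (3,3): code 1110 → (3.000,3.213)–(3.155,3.000)
cell (3,5): code 1001 → (4.000,5.549)–(3.000,5.495)
cell (4,2): code 0110 → (4.000,2.505)–(5.000,2.865)
cell (4,4): code 1011 → (5.000,4.427)–(4.595,5.000)
cell (4,5): code 0001 → (4.595,5.000)–(4.000,5.549)
cell (5,2): code 0010 → (5.000,2.865)–(5.123,3.000)
cell (5,3): code 0011 → (5.123,3.000)–(5.235,4.000)
cell (5,4): code 0001 → (5.235,4.000)–(5.000,4.427)
total: 12 segments, chained into 1 closed loop(s), length Σ = 8.889617

segments=12 loops=1 length=8.890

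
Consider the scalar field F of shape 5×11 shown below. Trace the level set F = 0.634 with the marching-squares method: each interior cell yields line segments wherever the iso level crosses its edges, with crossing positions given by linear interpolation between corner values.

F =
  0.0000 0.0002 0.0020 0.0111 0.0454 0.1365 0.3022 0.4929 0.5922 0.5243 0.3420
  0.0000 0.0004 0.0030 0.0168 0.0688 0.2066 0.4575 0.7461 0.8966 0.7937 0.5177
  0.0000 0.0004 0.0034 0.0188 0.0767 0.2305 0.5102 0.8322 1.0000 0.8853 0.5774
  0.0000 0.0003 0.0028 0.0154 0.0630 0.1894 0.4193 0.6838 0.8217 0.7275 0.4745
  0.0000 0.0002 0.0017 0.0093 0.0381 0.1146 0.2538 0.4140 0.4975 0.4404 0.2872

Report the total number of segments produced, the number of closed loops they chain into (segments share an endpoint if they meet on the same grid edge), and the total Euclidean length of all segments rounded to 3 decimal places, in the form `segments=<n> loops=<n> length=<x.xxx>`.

segments=12 loops=1 length=10.636

cell (0,6): code 0100 → (0.557,7.000)–(1.000,6.612)
cell (0,7): code 1100 → (0.137,8.000)–(0.557,7.000)
cell (0,8): code 1100 → (0.407,9.000)–(0.137,8.000)
cell (0,9): code 1000 → (1.000,9.579)–(0.407,9.000)
cell (1,6): code 0110 → (1.000,6.612)–(2.000,6.384)
cell (1,9): code 1001 → (2.000,9.816)–(1.000,9.579)
cell (2,6): code 0110 → (2.000,6.384)–(3.000,6.812)
cell (2,9): code 1001 → (3.000,9.370)–(2.000,9.816)
cell (3,6): code 0010 → (3.000,6.812)–(3.185,7.000)
cell (3,7): code 0011 → (3.185,7.000)–(3.579,8.000)
cell (3,8): code 0011 → (3.579,8.000)–(3.326,9.000)
cell (3,9): code 0001 → (3.326,9.000)–(3.000,9.370)
total: 12 segments, chained into 1 closed loop(s), length Σ = 10.636457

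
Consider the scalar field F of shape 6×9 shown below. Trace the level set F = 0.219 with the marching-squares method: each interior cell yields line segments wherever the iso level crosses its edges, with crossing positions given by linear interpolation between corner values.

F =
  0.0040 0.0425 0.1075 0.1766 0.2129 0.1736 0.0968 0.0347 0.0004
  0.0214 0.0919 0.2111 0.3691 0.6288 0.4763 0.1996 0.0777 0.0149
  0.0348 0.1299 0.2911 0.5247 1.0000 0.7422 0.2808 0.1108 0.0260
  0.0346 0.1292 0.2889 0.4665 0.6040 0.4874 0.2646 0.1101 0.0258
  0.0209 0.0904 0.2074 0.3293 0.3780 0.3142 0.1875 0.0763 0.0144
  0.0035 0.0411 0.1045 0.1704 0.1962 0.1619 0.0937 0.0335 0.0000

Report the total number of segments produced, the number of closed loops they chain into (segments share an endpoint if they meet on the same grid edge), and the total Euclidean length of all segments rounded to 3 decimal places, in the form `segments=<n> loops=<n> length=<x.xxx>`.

cell (0,2): code 0100 → (0.220,3.000)–(1.000,2.050)
cell (0,3): code 1100 → (0.015,4.000)–(0.220,3.000)
cell (0,4): code 1100 → (0.150,5.000)–(0.015,4.000)
cell (0,5): code 1000 → (1.000,5.930)–(0.150,5.000)
cell (1,1): code 0100 → (1.099,2.000)–(2.000,1.553)
cell (1,2): code 1110 → (1.000,2.050)–(1.099,2.000)
cell (1,5): code 1101 → (1.239,6.000)–(1.000,5.930)
cell (1,6): code 1000 → (2.000,6.364)–(1.239,6.000)
cell (2,1): code 0110 → (2.000,1.553)–(3.000,1.562)
cell (2,6): code 1001 → (3.000,6.295)–(2.000,6.364)
cell (3,1): code 0010 → (3.000,1.562)–(3.858,2.000)
cell (3,2): code 0111 → (3.858,2.000)–(4.000,2.095)
cell (3,5): code 1011 → (4.000,5.751)–(3.591,6.000)
cell (3,6): code 0001 → (3.591,6.000)–(3.000,6.295)
cell (4,2): code 0010 → (4.000,2.095)–(4.694,3.000)
cell (4,3): code 0011 → (4.694,3.000)–(4.875,4.000)
cell (4,4): code 0011 → (4.875,4.000)–(4.625,5.000)
cell (4,5): code 0001 → (4.625,5.000)–(4.000,5.751)
total: 18 segments, chained into 1 closed loop(s), length Σ = 15.168531

segments=18 loops=1 length=15.169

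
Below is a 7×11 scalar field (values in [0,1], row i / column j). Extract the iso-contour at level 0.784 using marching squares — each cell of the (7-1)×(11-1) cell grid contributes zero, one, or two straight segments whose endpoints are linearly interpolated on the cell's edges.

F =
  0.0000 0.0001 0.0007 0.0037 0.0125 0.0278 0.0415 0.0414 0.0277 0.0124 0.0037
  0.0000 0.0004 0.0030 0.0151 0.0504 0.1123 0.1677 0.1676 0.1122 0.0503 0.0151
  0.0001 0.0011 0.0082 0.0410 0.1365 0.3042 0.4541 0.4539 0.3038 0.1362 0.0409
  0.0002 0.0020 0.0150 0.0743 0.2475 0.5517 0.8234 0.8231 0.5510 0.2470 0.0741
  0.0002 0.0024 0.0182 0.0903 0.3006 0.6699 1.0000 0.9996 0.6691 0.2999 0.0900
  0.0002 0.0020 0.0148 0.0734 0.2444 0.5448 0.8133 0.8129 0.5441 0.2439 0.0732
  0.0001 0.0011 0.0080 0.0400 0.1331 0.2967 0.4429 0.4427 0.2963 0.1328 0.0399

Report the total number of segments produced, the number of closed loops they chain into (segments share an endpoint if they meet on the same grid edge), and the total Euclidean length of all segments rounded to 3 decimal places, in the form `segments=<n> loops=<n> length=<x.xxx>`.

cell (2,5): code 0100 → (2.893,6.000)–(3.000,5.855)
cell (2,6): code 1100 → (2.894,7.000)–(2.893,6.000)
cell (2,7): code 1000 → (3.000,7.144)–(2.894,7.000)
cell (3,5): code 0110 → (3.000,5.855)–(4.000,5.346)
cell (3,7): code 1001 → (4.000,7.652)–(3.000,7.144)
cell (4,5): code 0110 → (4.000,5.346)–(5.000,5.891)
cell (4,7): code 1001 → (5.000,7.108)–(4.000,7.652)
cell (5,5): code 0010 → (5.000,5.891)–(5.079,6.000)
cell (5,6): code 0011 → (5.079,6.000)–(5.078,7.000)
cell (5,7): code 0001 → (5.078,7.000)–(5.000,7.108)
total: 10 segments, chained into 1 closed loop(s), length Σ = 7.148119

segments=10 loops=1 length=7.148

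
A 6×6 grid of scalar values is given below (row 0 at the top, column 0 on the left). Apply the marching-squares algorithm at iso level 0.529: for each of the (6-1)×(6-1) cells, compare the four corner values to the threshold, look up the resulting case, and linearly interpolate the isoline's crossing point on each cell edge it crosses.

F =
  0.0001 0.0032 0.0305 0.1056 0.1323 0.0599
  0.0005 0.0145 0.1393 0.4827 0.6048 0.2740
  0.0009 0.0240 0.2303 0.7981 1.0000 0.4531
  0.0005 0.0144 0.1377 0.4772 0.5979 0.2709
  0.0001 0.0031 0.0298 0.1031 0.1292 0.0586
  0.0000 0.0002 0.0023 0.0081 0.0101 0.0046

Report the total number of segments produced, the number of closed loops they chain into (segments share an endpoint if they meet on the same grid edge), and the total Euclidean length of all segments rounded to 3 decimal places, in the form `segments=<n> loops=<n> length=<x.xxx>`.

segments=10 loops=1 length=6.948

cell (0,3): code 0100 → (0.840,4.000)–(1.000,3.379)
cell (0,4): code 1000 → (1.000,4.229)–(0.840,4.000)
cell (1,2): code 0100 → (1.147,3.000)–(2.000,2.526)
cell (1,3): code 1110 → (1.000,3.379)–(1.147,3.000)
cell (1,4): code 1001 → (2.000,4.861)–(1.000,4.229)
cell (2,2): code 0010 → (2.000,2.526)–(2.839,3.000)
cell (2,3): code 0111 → (2.839,3.000)–(3.000,3.429)
cell (2,4): code 1001 → (3.000,4.211)–(2.000,4.861)
cell (3,3): code 0010 → (3.000,3.429)–(3.147,4.000)
cell (3,4): code 0001 → (3.147,4.000)–(3.000,4.211)
total: 10 segments, chained into 1 closed loop(s), length Σ = 6.947640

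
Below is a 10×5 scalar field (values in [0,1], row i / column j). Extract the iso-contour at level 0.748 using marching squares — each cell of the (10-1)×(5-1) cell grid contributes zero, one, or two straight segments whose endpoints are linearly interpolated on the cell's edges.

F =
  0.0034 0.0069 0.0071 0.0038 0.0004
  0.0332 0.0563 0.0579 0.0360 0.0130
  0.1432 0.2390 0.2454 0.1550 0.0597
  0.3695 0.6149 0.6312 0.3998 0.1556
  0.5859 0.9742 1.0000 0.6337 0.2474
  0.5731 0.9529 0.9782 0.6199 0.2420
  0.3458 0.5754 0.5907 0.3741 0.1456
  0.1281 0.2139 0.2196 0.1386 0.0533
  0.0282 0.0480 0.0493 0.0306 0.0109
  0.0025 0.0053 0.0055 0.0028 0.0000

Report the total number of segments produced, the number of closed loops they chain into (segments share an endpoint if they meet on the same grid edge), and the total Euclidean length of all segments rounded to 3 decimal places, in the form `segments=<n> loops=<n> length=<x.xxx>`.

cell (3,0): code 0100 → (3.370,1.000)–(4.000,0.417)
cell (3,1): code 1100 → (3.317,2.000)–(3.370,1.000)
cell (3,2): code 1000 → (4.000,2.688)–(3.317,2.000)
cell (4,0): code 0110 → (4.000,0.417)–(5.000,0.461)
cell (4,2): code 1001 → (5.000,2.642)–(4.000,2.688)
cell (5,0): code 0010 → (5.000,0.461)–(5.543,1.000)
cell (5,1): code 0011 → (5.543,1.000)–(5.594,2.000)
cell (5,2): code 0001 → (5.594,2.000)–(5.000,2.642)
total: 8 segments, chained into 1 closed loop(s), length Σ = 7.472401

segments=8 loops=1 length=7.472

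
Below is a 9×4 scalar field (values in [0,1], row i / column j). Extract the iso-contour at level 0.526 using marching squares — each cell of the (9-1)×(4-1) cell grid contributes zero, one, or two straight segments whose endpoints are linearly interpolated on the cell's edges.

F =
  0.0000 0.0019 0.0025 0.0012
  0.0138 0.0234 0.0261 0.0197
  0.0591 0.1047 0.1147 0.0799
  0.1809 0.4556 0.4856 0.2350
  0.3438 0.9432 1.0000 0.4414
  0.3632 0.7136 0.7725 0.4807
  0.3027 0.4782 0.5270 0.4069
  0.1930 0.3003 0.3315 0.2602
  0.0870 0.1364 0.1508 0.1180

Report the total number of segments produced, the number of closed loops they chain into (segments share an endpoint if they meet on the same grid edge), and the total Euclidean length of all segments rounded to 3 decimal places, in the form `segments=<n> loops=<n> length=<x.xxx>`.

cell (3,0): code 0100 → (3.144,1.000)–(4.000,0.304)
cell (3,1): code 1100 → (3.079,2.000)–(3.144,1.000)
cell (3,2): code 1000 → (4.000,2.849)–(3.079,2.000)
cell (4,0): code 0110 → (4.000,0.304)–(5.000,0.465)
cell (4,2): code 1001 → (5.000,2.845)–(4.000,2.849)
cell (5,0): code 0010 → (5.000,0.465)–(5.797,1.000)
cell (5,1): code 0111 → (5.797,1.000)–(6.000,1.980)
cell (5,2): code 1001 → (6.000,2.008)–(5.000,2.845)
cell (6,1): code 0010 → (6.000,1.980)–(6.005,2.000)
cell (6,2): code 0001 → (6.005,2.000)–(6.000,2.008)
total: 10 segments, chained into 1 closed loop(s), length Σ = 8.665613

segments=10 loops=1 length=8.666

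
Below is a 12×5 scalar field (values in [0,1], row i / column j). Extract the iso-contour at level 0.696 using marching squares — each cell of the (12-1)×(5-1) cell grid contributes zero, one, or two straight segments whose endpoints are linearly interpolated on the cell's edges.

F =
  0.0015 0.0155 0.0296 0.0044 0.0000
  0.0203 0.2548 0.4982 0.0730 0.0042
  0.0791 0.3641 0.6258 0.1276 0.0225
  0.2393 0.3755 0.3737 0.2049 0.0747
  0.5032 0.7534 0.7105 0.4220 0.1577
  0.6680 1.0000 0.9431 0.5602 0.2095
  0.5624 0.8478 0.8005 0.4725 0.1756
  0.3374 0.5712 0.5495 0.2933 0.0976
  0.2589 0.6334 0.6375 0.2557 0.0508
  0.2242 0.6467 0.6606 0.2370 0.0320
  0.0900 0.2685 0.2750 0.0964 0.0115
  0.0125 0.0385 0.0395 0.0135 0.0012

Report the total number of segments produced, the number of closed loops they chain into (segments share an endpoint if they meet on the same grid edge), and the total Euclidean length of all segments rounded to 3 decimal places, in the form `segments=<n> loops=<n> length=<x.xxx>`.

segments=10 loops=1 length=8.144

cell (3,0): code 0100 → (3.848,1.000)–(4.000,0.771)
cell (3,1): code 1100 → (3.957,2.000)–(3.848,1.000)
cell (3,2): code 1000 → (4.000,2.050)–(3.957,2.000)
cell (4,0): code 0110 → (4.000,0.771)–(5.000,0.084)
cell (4,2): code 1001 → (5.000,2.645)–(4.000,2.050)
cell (5,0): code 0110 → (5.000,0.084)–(6.000,0.468)
cell (5,2): code 1001 → (6.000,2.319)–(5.000,2.645)
cell (6,0): code 0010 → (6.000,0.468)–(6.549,1.000)
cell (6,1): code 0011 → (6.549,1.000)–(6.416,2.000)
cell (6,2): code 0001 → (6.416,2.000)–(6.000,2.319)
total: 10 segments, chained into 1 closed loop(s), length Σ = 8.144098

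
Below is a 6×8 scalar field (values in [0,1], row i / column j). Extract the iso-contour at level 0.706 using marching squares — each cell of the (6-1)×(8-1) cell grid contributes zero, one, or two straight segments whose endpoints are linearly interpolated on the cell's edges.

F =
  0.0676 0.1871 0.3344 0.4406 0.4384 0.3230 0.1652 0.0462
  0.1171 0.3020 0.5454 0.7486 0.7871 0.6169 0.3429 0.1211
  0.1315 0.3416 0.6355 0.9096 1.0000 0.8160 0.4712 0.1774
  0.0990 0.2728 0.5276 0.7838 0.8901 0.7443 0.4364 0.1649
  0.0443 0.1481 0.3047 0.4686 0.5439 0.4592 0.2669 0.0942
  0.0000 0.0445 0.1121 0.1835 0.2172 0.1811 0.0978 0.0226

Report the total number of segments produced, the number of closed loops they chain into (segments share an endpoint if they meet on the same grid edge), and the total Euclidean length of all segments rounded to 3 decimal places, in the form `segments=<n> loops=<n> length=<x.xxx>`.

cell (0,2): code 0100 → (0.862,3.000)–(1.000,2.790)
cell (0,3): code 1100 → (0.767,4.000)–(0.862,3.000)
cell (0,4): code 1000 → (1.000,4.476)–(0.767,4.000)
cell (1,2): code 0110 → (1.000,2.790)–(2.000,2.257)
cell (1,4): code 1101 → (1.448,5.000)–(1.000,4.476)
cell (1,5): code 1000 → (2.000,5.319)–(1.448,5.000)
cell (2,2): code 0110 → (2.000,2.257)–(3.000,2.696)
cell (2,5): code 1001 → (3.000,5.124)–(2.000,5.319)
cell (3,2): code 0010 → (3.000,2.696)–(3.247,3.000)
cell (3,3): code 0011 → (3.247,3.000)–(3.532,4.000)
cell (3,4): code 0011 → (3.532,4.000)–(3.134,5.000)
cell (3,5): code 0001 → (3.134,5.000)–(3.000,5.124)
total: 12 segments, chained into 1 closed loop(s), length Σ = 9.046995

segments=12 loops=1 length=9.047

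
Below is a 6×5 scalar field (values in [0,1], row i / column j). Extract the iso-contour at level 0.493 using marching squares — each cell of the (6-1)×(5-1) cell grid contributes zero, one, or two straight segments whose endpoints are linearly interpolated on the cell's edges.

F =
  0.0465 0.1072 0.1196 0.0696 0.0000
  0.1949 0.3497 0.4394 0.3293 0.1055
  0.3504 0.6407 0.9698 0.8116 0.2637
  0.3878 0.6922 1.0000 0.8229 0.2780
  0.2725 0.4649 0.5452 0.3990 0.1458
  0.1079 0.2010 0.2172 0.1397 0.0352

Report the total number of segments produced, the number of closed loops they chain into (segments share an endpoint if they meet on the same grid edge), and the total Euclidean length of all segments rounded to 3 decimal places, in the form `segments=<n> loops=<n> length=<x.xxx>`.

segments=12 loops=1 length=9.903

cell (1,0): code 0100 → (1.492,1.000)–(2.000,0.491)
cell (1,1): code 1100 → (1.101,2.000)–(1.492,1.000)
cell (1,2): code 1100 → (1.339,3.000)–(1.101,2.000)
cell (1,3): code 1000 → (2.000,3.581)–(1.339,3.000)
cell (2,0): code 0110 → (2.000,0.491)–(3.000,0.346)
cell (2,3): code 1001 → (3.000,3.605)–(2.000,3.581)
cell (3,0): code 0010 → (3.000,0.346)–(3.876,1.000)
cell (3,1): code 0111 → (3.876,1.000)–(4.000,1.350)
cell (3,2): code 1011 → (4.000,2.357)–(3.778,3.000)
cell (3,3): code 0001 → (3.778,3.000)–(3.000,3.605)
cell (4,1): code 0010 → (4.000,1.350)–(4.159,2.000)
cell (4,2): code 0001 → (4.159,2.000)–(4.000,2.357)
total: 12 segments, chained into 1 closed loop(s), length Σ = 9.902613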